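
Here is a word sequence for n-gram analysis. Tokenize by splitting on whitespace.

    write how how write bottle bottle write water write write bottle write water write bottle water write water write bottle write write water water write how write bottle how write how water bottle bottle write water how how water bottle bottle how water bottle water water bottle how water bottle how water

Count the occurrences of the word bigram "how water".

Scanning the 51 overlapping bigram windows for "how water":
  position 31–32: how water
  position 38–39: how water
  position 42–43: how water
  position 48–49: how water
  position 51–52: how water

5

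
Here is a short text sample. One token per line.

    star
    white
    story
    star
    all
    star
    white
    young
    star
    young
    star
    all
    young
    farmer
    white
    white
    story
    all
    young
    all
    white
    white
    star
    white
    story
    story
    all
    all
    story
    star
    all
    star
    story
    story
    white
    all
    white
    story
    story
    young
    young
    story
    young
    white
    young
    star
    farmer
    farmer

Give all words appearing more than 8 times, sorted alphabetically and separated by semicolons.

star; story; white

Unigram counts meeting the condition (more than 8 times):
  star: 9
  story: 10
  white: 10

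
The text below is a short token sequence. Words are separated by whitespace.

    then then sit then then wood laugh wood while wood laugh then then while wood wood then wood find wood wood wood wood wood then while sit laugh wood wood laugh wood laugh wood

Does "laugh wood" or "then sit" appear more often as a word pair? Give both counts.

"laugh wood" (4 vs 1)

"laugh wood": 4 occurrences
"then sit": 1 occurrence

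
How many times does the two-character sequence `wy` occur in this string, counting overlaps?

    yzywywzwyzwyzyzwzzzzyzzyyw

3

Sliding a length-2 window over the 26 characters (25 positions):
  position 4–5: wy
  position 8–9: wy
  position 11–12: wy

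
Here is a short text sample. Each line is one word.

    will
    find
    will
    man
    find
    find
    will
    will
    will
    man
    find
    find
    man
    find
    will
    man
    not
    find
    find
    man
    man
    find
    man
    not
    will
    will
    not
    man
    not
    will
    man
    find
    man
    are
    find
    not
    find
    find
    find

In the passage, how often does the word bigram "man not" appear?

3

Scanning the 38 overlapping bigram windows for "man not":
  position 16–17: man not
  position 23–24: man not
  position 28–29: man not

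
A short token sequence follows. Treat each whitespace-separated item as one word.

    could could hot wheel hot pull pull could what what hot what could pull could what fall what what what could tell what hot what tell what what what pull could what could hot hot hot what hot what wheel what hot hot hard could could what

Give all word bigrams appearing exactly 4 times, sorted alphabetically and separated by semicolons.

Bigram counts meeting the condition (exactly 4 times):
  could what: 4
  hot what: 4
  what hot: 4

could what; hot what; what hot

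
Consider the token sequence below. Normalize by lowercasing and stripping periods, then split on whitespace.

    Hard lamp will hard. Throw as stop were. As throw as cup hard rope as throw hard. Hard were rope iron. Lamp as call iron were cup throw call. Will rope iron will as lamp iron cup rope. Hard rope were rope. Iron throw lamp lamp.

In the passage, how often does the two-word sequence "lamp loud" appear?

Scanning the 45 overlapping bigram windows for "lamp loud":
  (none found)

0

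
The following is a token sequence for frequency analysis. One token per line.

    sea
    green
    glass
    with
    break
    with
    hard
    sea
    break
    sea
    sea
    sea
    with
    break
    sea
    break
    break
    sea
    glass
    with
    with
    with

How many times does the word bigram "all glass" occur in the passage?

Scanning the 21 overlapping bigram windows for "all glass":
  (none found)

0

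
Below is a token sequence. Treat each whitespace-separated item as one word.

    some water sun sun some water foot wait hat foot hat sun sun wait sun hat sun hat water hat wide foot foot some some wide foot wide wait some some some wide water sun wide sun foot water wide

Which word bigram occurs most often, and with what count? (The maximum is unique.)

"some some", 3 times

Bigram frequencies (highest first):
  some some: 3
  some water: 2
  water sun: 2
  sun sun: 2
  hat sun: 2
  sun hat: 2
  … (24 more, each ≤ 2)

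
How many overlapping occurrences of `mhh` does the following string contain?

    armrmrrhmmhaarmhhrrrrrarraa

Sliding a length-3 window over the 27 characters (25 positions):
  position 15–17: mhh

1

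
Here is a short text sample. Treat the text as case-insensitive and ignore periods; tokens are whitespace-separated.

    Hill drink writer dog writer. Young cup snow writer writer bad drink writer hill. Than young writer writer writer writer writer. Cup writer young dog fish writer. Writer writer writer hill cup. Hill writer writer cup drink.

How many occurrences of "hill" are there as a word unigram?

Scanning the 37 tokens for "hill":
  position 1: hill
  position 14: hill
  position 31: hill
  position 33: hill

4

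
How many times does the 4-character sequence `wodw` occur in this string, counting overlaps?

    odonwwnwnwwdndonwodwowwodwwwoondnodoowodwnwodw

Sliding a length-4 window over the 46 characters (43 positions):
  position 17–20: wodw
  position 23–26: wodw
  position 38–41: wodw
  position 43–46: wodw

4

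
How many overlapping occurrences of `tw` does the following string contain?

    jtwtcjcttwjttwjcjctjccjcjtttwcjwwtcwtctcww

4

Sliding a length-2 window over the 42 characters (41 positions):
  position 2–3: tw
  position 9–10: tw
  position 13–14: tw
  position 28–29: tw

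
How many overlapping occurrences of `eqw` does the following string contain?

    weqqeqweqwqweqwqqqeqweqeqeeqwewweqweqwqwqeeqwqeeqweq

9

Sliding a length-3 window over the 52 characters (50 positions):
  position 5–7: eqw
  position 8–10: eqw
  position 13–15: eqw
  position 19–21: eqw
  position 27–29: eqw
  position 33–35: eqw
  position 36–38: eqw
  position 43–45: eqw
  position 48–50: eqw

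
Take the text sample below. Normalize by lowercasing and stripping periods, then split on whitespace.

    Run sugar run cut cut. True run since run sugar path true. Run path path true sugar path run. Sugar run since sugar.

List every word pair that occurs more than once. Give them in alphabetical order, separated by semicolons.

path true; run since; run sugar; sugar path; sugar run; true run

Bigram counts meeting the condition (more than once):
  path true: 2
  run since: 2
  run sugar: 3
  sugar path: 2
  sugar run: 2
  true run: 2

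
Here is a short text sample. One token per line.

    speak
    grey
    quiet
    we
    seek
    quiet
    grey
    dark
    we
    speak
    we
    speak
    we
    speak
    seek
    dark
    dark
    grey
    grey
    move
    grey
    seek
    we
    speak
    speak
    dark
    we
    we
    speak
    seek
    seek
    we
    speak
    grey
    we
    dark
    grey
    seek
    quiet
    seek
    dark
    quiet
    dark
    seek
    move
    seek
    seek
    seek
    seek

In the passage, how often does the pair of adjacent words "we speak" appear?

Scanning the 48 overlapping bigram windows for "we speak":
  position 9–10: we speak
  position 11–12: we speak
  position 13–14: we speak
  position 23–24: we speak
  position 28–29: we speak
  position 32–33: we speak

6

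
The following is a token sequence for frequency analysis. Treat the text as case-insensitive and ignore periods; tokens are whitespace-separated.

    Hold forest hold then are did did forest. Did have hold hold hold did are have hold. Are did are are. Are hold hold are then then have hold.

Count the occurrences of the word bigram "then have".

Scanning the 28 overlapping bigram windows for "then have":
  position 27–28: then have

1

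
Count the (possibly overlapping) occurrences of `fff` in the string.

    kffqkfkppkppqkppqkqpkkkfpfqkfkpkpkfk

0

Sliding a length-3 window over the 36 characters (34 positions):
  (no match at any position)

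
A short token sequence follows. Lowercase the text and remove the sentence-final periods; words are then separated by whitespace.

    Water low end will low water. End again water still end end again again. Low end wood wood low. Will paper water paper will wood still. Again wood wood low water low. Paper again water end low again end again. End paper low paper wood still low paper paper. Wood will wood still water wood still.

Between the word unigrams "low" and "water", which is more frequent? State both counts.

"low": 9 occurrences
"water": 7 occurrences

"low" (9 vs 7)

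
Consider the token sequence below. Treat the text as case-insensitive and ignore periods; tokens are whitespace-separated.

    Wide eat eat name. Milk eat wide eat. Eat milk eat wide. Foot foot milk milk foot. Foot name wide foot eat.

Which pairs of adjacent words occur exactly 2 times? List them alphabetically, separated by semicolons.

Bigram counts meeting the condition (exactly 2 times):
  eat eat: 2
  eat wide: 2
  foot foot: 2
  milk eat: 2
  wide eat: 2
  wide foot: 2

eat eat; eat wide; foot foot; milk eat; wide eat; wide foot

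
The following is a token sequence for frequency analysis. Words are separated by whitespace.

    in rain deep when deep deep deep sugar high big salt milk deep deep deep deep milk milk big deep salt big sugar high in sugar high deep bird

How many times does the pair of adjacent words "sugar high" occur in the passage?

3

Scanning the 28 overlapping bigram windows for "sugar high":
  position 8–9: sugar high
  position 23–24: sugar high
  position 26–27: sugar high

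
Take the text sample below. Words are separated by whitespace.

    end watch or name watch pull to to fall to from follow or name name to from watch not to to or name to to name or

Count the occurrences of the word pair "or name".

Scanning the 26 overlapping bigram windows for "or name":
  position 3–4: or name
  position 13–14: or name
  position 22–23: or name

3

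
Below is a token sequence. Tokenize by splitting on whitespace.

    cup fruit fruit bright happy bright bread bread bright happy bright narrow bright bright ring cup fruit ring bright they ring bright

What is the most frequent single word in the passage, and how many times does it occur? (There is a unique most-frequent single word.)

"bright", 8 times

Unigram frequencies (highest first):
  bright: 8
  fruit: 3
  ring: 3
  cup: 2
  happy: 2
  bread: 2
  … (2 more, each ≤ 1)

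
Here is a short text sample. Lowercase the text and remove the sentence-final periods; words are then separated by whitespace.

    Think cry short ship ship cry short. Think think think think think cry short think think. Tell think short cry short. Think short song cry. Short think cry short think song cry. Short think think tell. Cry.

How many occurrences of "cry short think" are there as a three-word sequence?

6

Scanning the 35 overlapping trigram windows for "cry short think":
  position 6–8: cry short think
  position 13–15: cry short think
  position 20–22: cry short think
  position 25–27: cry short think
  position 28–30: cry short think
  position 32–34: cry short think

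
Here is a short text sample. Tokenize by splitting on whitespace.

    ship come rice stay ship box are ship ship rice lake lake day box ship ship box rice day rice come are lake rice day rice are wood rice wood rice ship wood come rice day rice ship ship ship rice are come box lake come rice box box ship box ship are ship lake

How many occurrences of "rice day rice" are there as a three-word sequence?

3

Scanning the 53 overlapping trigram windows for "rice day rice":
  position 18–20: rice day rice
  position 24–26: rice day rice
  position 35–37: rice day rice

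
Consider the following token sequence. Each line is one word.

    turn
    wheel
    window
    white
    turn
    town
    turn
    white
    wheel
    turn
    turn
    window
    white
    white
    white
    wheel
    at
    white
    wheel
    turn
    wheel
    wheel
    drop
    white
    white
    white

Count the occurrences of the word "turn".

Scanning the 26 tokens for "turn":
  position 1: turn
  position 5: turn
  position 7: turn
  position 10: turn
  position 11: turn
  position 20: turn

6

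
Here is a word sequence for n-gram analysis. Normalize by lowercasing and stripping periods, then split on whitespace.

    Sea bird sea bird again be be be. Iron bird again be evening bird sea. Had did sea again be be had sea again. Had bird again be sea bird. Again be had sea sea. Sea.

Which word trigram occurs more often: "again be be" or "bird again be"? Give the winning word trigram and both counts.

"again be be": 2 occurrences
"bird again be": 4 occurrences

"bird again be" (4 vs 2)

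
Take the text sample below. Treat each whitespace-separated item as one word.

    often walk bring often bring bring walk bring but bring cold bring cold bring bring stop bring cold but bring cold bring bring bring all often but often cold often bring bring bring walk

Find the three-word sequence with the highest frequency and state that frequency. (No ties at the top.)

"bring cold bring", 3 times

Trigram frequencies (highest first):
  bring cold bring: 3
  often bring bring: 2
  bring bring walk: 2
  but bring cold: 2
  cold bring bring: 2
  bring bring bring: 2
  … (19 more, each ≤ 1)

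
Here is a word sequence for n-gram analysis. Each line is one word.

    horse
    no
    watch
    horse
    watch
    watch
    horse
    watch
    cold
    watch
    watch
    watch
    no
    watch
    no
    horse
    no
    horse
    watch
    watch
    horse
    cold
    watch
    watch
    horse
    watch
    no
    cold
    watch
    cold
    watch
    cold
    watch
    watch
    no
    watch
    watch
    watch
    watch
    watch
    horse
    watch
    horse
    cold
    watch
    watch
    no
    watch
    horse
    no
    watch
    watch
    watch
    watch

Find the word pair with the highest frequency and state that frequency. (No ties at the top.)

Bigram frequencies (highest first):
  watch watch: 14
  watch horse: 7
  cold watch: 6
  no watch: 5
  horse watch: 5
  watch no: 5
  … (5 more, each ≤ 3)

"watch watch", 14 times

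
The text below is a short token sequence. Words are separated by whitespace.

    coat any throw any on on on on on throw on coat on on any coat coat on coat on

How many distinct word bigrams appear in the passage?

20 tokens → 19 bigram windows in total.
Repeated bigrams (each contributes count−1 duplicates):
  on on: 5
  coat on: 3
  on coat: 2
7 duplicate windows → 19 − 7 = 12 distinct.

12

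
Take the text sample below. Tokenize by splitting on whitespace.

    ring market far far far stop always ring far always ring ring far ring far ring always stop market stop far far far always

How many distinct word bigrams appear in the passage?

24 tokens → 23 bigram windows in total.
Repeated bigrams (each contributes count−1 duplicates):
  far far: 4
  ring far: 3
  always ring: 2
  far always: 2
  far ring: 2
8 duplicate windows → 23 − 8 = 15 distinct.

15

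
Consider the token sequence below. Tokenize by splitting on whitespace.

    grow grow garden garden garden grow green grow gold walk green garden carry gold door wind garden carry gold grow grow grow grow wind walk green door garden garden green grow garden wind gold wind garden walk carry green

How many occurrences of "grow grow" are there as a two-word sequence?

4

Scanning the 38 overlapping bigram windows for "grow grow":
  position 1–2: grow grow
  position 20–21: grow grow
  position 21–22: grow grow
  position 22–23: grow grow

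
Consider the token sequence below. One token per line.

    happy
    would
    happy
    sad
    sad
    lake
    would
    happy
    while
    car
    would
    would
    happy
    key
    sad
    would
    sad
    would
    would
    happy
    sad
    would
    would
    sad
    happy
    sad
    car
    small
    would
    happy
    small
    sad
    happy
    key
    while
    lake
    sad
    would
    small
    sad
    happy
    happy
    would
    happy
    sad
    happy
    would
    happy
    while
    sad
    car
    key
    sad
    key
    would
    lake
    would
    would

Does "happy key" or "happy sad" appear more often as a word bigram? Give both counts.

"happy key": 2 occurrences
"happy sad": 4 occurrences

"happy sad" (4 vs 2)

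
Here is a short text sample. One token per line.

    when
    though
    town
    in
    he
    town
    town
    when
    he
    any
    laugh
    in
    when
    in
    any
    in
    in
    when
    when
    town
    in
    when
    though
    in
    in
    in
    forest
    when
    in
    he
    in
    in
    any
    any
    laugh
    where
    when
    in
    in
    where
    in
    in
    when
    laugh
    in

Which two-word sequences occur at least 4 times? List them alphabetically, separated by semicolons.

in in; in when

Bigram counts meeting the condition (at least 4 times):
  in in: 6
  in when: 4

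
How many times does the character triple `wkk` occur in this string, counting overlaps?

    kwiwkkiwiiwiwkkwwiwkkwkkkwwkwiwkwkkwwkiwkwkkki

Sliding a length-3 window over the 46 characters (44 positions):
  position 4–6: wkk
  position 13–15: wkk
  position 19–21: wkk
  position 22–24: wkk
  position 33–35: wkk
  position 42–44: wkk

6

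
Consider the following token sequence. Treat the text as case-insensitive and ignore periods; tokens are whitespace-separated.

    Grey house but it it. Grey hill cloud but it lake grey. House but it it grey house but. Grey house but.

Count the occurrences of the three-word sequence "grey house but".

4

Scanning the 20 overlapping trigram windows for "grey house but":
  position 1–3: grey house but
  position 12–14: grey house but
  position 17–19: grey house but
  position 20–22: grey house but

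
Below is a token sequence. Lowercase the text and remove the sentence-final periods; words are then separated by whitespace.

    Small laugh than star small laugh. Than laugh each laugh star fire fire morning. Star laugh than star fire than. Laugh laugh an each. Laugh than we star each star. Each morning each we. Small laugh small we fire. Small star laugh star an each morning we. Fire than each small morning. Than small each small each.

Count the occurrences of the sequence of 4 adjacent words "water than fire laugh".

Scanning the 54 overlapping 4-gram windows for "water than fire laugh":
  (none found)

0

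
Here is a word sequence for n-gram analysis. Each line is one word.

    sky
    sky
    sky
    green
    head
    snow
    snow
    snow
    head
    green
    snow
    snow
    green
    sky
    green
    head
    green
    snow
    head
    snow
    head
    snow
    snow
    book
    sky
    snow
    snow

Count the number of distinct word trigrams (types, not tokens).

27 tokens → 25 trigram windows in total.
Repeated trigrams (each contributes count−1 duplicates):
  head green snow: 2
  head snow snow: 2
  sky green head: 2
  snow head snow: 2
4 duplicate windows → 25 − 4 = 21 distinct.

21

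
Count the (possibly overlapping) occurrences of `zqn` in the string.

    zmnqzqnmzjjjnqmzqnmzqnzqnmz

Sliding a length-3 window over the 27 characters (25 positions):
  position 5–7: zqn
  position 16–18: zqn
  position 20–22: zqn
  position 23–25: zqn

4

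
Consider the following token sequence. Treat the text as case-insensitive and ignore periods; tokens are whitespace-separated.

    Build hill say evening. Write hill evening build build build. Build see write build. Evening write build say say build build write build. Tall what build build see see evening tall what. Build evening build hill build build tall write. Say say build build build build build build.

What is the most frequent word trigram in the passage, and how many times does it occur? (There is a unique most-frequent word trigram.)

"build build build", 6 times

Trigram frequencies (highest first):
  build build build: 6
  build build see: 2
  say say build: 2
  say build build: 2
  tall what build: 2
  build hill say: 1
  … (31 more, each ≤ 1)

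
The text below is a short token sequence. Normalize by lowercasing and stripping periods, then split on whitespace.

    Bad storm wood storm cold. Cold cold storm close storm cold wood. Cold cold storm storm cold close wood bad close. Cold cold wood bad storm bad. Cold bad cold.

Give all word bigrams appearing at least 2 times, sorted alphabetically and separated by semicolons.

Bigram counts meeting the condition (at least 2 times):
  bad cold: 2
  bad storm: 2
  cold cold: 4
  cold storm: 2
  cold wood: 2
  storm cold: 3
  wood bad: 2

bad cold; bad storm; cold cold; cold storm; cold wood; storm cold; wood bad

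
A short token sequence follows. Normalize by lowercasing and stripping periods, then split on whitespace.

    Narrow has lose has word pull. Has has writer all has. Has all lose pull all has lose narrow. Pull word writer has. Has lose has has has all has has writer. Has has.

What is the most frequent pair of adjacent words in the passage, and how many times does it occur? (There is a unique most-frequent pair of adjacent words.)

"has has", 7 times

Bigram frequencies (highest first):
  has has: 7
  has lose: 3
  all has: 3
  lose has: 2
  has writer: 2
  has all: 2
  … (13 more, each ≤ 2)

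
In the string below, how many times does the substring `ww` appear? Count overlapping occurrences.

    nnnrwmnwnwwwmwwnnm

3

Sliding a length-2 window over the 18 characters (17 positions):
  position 10–11: ww
  position 11–12: ww
  position 14–15: ww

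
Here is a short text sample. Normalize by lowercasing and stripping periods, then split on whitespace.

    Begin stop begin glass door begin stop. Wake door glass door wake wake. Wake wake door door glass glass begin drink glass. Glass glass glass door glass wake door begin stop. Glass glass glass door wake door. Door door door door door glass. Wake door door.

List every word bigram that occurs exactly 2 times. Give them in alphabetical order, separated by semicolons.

door begin; door wake; glass wake

Bigram counts meeting the condition (exactly 2 times):
  door begin: 2
  door wake: 2
  glass wake: 2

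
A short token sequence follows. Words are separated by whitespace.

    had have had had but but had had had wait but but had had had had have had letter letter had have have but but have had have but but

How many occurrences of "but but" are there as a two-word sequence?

Scanning the 29 overlapping bigram windows for "but but":
  position 5–6: but but
  position 11–12: but but
  position 24–25: but but
  position 29–30: but but

4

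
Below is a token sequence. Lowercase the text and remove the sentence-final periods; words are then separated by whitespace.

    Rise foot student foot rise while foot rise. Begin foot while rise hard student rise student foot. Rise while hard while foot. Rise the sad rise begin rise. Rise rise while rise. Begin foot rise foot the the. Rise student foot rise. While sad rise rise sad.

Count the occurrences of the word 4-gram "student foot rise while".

Scanning the 44 overlapping 4-gram windows for "student foot rise while":
  position 3–6: student foot rise while
  position 16–19: student foot rise while
  position 40–43: student foot rise while

3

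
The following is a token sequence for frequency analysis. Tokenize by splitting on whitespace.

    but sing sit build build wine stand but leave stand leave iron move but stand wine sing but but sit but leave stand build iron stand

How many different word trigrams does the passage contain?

26 tokens → 24 trigram windows in total.
Repeated trigrams (each contributes count−1 duplicates):
  but leave stand: 2
1 duplicate windows → 24 − 1 = 23 distinct.

23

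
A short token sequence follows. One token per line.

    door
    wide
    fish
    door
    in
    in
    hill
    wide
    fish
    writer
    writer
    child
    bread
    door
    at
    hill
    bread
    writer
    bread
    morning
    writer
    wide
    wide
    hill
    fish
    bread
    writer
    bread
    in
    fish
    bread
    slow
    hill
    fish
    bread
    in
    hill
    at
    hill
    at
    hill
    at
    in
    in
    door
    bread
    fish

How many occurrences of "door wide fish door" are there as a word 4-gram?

Scanning the 44 overlapping 4-gram windows for "door wide fish door":
  position 1–4: door wide fish door

1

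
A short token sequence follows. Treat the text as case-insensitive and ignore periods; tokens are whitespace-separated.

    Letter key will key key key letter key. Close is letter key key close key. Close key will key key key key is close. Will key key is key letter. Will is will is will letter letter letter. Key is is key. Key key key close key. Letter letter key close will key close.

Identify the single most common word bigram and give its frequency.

Bigram frequencies (highest first):
  key key: 10
  key close: 6
  letter key: 5
  will key: 4
  key letter: 3
  close key: 3
  … (13 more, each ≤ 3)

"key key", 10 times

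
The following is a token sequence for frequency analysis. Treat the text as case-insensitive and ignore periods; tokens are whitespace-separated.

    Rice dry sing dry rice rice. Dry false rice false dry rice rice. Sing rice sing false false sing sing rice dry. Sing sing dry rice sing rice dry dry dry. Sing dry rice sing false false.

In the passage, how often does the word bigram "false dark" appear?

0

Scanning the 36 overlapping bigram windows for "false dark":
  (none found)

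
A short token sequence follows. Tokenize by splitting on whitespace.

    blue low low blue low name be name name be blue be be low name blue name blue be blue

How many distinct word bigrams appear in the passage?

13

20 tokens → 19 bigram windows in total.
Repeated bigrams (each contributes count−1 duplicates):
  be blue: 2
  blue be: 2
  blue low: 2
  low name: 2
  name be: 2
  name blue: 2
6 duplicate windows → 19 − 6 = 13 distinct.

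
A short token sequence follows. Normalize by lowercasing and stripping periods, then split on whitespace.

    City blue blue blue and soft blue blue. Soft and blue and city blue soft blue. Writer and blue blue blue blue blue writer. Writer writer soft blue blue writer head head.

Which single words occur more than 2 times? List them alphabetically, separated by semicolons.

Unigram counts meeting the condition (more than 2 times):
  and: 4
  blue: 15
  soft: 4
  writer: 5

and; blue; soft; writer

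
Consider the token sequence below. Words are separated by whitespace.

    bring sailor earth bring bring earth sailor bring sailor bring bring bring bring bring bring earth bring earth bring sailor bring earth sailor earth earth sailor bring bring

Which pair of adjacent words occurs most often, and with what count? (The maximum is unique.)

"bring bring", 7 times

Bigram frequencies (highest first):
  bring bring: 7
  bring earth: 4
  sailor bring: 4
  bring sailor: 3
  earth bring: 3
  earth sailor: 3
  … (2 more, each ≤ 2)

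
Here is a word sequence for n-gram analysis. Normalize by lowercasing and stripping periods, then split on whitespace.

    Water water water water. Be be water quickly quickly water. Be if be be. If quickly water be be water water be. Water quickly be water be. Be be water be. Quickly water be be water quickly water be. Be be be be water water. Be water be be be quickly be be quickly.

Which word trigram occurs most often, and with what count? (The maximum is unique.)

"water be be", 6 times

Trigram frequencies (highest first):
  water be be: 6
  be be water: 5
  be be be: 5
  quickly water be: 4
  water water be: 3
  be water quickly: 3
  … (20 more, each ≤ 3)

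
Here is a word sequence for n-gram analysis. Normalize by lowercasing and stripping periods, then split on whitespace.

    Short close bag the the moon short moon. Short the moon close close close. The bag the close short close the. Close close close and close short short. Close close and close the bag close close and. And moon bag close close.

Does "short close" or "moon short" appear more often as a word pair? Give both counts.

"short close": 3 occurrences
"moon short": 2 occurrences

"short close" (3 vs 2)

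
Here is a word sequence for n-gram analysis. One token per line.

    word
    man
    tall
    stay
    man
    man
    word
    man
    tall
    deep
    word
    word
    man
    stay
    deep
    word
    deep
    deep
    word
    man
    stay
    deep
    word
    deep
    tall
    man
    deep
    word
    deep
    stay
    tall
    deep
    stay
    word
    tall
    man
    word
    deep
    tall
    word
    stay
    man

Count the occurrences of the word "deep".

Scanning the 42 tokens for "deep":
  position 10: deep
  position 15: deep
  position 17: deep
  position 18: deep
  position 22: deep
  position 24: deep
  position 27: deep
  position 29: deep
  position 32: deep
  position 38: deep

10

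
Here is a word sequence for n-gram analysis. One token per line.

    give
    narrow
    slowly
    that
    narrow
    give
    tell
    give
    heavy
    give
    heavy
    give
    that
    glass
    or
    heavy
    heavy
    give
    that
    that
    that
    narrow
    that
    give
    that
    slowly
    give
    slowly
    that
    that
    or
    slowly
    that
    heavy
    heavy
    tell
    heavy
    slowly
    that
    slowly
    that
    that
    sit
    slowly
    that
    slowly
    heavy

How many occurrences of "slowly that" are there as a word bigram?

Scanning the 46 overlapping bigram windows for "slowly that":
  position 3–4: slowly that
  position 28–29: slowly that
  position 32–33: slowly that
  position 38–39: slowly that
  position 40–41: slowly that
  position 44–45: slowly that

6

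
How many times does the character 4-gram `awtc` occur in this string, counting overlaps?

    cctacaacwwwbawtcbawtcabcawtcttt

3

Sliding a length-4 window over the 31 characters (28 positions):
  position 13–16: awtc
  position 18–21: awtc
  position 25–28: awtc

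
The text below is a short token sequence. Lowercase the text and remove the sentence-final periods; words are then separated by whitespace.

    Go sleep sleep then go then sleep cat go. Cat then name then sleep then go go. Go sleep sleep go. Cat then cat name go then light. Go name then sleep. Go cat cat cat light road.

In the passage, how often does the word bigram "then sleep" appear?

Scanning the 37 overlapping bigram windows for "then sleep":
  position 6–7: then sleep
  position 13–14: then sleep
  position 31–32: then sleep

3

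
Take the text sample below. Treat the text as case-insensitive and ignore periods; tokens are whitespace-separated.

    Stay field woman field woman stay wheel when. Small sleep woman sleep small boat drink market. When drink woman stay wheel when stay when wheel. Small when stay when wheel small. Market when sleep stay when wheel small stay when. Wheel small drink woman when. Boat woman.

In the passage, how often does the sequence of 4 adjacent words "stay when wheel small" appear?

Scanning the 44 overlapping 4-gram windows for "stay when wheel small":
  position 23–26: stay when wheel small
  position 28–31: stay when wheel small
  position 35–38: stay when wheel small
  position 39–42: stay when wheel small

4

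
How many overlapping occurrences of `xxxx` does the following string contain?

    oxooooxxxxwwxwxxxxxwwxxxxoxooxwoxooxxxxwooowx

Sliding a length-4 window over the 45 characters (42 positions):
  position 7–10: xxxx
  position 15–18: xxxx
  position 16–19: xxxx
  position 22–25: xxxx
  position 36–39: xxxx

5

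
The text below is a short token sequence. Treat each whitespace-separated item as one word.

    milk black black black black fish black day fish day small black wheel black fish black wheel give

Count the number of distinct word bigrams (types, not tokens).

18 tokens → 17 bigram windows in total.
Repeated bigrams (each contributes count−1 duplicates):
  black black: 3
  black fish: 2
  black wheel: 2
  fish black: 2
5 duplicate windows → 17 − 5 = 12 distinct.

12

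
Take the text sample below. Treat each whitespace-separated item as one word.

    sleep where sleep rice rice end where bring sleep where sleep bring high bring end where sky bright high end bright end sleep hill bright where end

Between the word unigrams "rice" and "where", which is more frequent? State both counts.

"rice": 2 occurrences
"where": 5 occurrences

"where" (5 vs 2)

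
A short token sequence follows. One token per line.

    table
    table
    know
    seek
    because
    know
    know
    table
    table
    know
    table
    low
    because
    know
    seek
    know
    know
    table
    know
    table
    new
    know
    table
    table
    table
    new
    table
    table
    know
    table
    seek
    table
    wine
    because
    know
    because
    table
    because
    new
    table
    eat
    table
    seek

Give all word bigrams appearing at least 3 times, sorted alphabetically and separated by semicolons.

because know; know table; table know; table table

Bigram counts meeting the condition (at least 3 times):
  because know: 3
  know table: 6
  table know: 4
  table table: 5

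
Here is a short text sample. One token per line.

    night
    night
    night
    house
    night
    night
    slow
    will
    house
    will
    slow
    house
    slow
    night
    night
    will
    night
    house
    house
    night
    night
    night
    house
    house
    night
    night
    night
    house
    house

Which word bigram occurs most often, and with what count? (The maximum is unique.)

Bigram frequencies (highest first):
  night night: 8
  night house: 4
  house night: 3
  house house: 3
  night slow: 1
  slow will: 1
  … (8 more, each ≤ 1)

"night night", 8 times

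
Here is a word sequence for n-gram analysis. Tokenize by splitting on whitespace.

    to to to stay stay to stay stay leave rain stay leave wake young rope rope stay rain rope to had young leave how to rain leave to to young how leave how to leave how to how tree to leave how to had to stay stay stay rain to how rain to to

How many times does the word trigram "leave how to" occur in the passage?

Scanning the 52 overlapping trigram windows for "leave how to":
  position 23–25: leave how to
  position 32–34: leave how to
  position 35–37: leave how to
  position 41–43: leave how to

4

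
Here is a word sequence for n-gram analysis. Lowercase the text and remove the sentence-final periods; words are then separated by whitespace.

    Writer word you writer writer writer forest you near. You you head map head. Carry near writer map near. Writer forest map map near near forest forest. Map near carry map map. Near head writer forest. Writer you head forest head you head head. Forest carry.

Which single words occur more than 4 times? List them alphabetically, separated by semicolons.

forest; head; map; near; writer; you

Unigram counts meeting the condition (more than 4 times):
  forest: 7
  head: 7
  map: 7
  near: 7
  writer: 8
  you: 6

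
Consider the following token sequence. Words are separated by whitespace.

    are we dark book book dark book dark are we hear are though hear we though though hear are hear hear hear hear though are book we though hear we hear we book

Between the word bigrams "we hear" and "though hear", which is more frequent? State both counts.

"we hear": 2 occurrences
"though hear": 3 occurrences

"though hear" (3 vs 2)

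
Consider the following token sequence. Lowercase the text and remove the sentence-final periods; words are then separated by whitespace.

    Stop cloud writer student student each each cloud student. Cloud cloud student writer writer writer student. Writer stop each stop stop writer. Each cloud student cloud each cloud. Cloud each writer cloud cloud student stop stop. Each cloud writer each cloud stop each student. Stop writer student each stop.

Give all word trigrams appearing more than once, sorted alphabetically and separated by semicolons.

Trigram counts meeting the condition (more than once):
  cloud cloud student: 2
  cloud student cloud: 2
  each cloud student: 2
  writer each cloud: 2

cloud cloud student; cloud student cloud; each cloud student; writer each cloud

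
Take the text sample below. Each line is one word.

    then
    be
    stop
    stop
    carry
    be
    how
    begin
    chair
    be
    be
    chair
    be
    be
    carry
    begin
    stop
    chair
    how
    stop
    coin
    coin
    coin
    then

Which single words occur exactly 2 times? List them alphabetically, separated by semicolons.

begin; carry; how; then

Unigram counts meeting the condition (exactly 2 times):
  begin: 2
  carry: 2
  how: 2
  then: 2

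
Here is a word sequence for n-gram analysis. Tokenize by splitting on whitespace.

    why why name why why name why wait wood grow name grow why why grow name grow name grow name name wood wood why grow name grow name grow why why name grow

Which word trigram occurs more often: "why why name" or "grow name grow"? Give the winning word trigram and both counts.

"grow name grow" (5 vs 3)

"why why name": 3 occurrences
"grow name grow": 5 occurrences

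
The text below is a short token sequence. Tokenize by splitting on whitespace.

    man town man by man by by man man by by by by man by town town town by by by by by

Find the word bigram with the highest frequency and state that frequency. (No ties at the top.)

Bigram frequencies (highest first):
  by by: 8
  man by: 4
  by man: 3
  town town: 2
  man town: 1
  town man: 1
  … (3 more, each ≤ 1)

"by by", 8 times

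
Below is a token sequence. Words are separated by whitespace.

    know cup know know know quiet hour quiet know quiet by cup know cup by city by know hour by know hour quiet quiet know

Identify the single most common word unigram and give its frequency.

"know", 9 times

Unigram frequencies (highest first):
  know: 9
  quiet: 5
  by: 4
  cup: 3
  hour: 3
  city: 1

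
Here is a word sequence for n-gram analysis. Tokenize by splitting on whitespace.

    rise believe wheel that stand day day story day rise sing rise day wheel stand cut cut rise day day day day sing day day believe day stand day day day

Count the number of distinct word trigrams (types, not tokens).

31 tokens → 29 trigram windows in total.
Repeated trigrams (each contributes count−1 duplicates):
  day day day: 3
  stand day day: 2
3 duplicate windows → 29 − 3 = 26 distinct.

26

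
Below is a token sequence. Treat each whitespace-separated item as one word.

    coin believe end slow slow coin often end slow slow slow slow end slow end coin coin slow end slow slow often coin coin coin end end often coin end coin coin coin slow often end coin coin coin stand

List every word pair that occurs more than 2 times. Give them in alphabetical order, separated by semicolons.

Bigram counts meeting the condition (more than 2 times):
  coin coin: 7
  end coin: 3
  end slow: 4
  slow end: 3
  slow slow: 5

coin coin; end coin; end slow; slow end; slow slow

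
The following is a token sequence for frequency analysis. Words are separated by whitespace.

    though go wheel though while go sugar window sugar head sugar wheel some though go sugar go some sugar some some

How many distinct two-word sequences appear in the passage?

21 tokens → 20 bigram windows in total.
Repeated bigrams (each contributes count−1 duplicates):
  go sugar: 2
  though go: 2
2 duplicate windows → 20 − 2 = 18 distinct.

18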